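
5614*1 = 5614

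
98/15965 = 98/15965=0.01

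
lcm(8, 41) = 328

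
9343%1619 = 1248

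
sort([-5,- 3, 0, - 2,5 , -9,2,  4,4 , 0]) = [-9, - 5, - 3,-2 , 0,0,2, 4,  4,5 ]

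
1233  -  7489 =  - 6256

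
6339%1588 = 1575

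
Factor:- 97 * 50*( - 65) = 2^1*5^3*13^1*97^1 = 315250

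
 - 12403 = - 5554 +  - 6849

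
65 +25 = 90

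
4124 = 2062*2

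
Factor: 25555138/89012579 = 2^1*7^1*409^1*4463^1*89012579^(-1)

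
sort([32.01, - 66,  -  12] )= [ -66, - 12,32.01 ] 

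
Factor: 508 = 2^2*127^1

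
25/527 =25/527 =0.05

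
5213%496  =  253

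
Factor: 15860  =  2^2*5^1*13^1*61^1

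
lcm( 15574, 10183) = 264758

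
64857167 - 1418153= 63439014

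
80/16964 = 20/4241= 0.00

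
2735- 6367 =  - 3632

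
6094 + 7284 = 13378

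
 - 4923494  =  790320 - 5713814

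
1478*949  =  1402622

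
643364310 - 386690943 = 256673367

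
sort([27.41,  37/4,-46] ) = [ - 46, 37/4,  27.41] 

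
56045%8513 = 4967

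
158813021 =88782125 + 70030896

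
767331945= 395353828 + 371978117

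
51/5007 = 17/1669 = 0.01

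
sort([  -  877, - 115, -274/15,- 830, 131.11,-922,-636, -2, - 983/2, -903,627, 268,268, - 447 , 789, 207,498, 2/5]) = [ - 922  , - 903, - 877, -830 , - 636, - 983/2,  -  447, - 115  ,-274/15, - 2, 2/5,  131.11,207,268, 268, 498,627,789 ]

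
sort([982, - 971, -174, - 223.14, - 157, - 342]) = [ - 971, - 342, - 223.14, - 174, -157,982 ] 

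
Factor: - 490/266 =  - 35/19 = -  5^1*7^1 * 19^ ( - 1 ) 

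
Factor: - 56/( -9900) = 2^1 * 3^(-2 ) * 5^(-2 )*7^1*11^( - 1 ) = 14/2475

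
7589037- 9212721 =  -1623684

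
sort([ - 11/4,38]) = [ - 11/4,38]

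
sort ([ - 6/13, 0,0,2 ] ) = [ -6/13  ,  0, 0,2]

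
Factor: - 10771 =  - 10771^1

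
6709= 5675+1034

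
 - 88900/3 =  - 88900/3 = - 29633.33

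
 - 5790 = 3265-9055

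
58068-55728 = 2340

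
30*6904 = 207120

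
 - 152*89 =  - 13528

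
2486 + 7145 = 9631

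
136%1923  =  136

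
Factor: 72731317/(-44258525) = -5^(  -  2 )*53^1*67^( - 1 )*383^1 *3583^1*26423^( - 1 )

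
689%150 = 89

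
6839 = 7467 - 628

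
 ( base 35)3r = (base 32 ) 44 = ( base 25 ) 57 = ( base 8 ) 204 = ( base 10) 132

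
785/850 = 157/170 = 0.92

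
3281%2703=578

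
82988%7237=3381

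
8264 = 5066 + 3198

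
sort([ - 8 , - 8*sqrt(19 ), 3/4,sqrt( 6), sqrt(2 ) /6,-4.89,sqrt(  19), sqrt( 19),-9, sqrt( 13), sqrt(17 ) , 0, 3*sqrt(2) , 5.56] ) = [ - 8* sqrt(19), - 9, - 8,  -  4.89, 0,sqrt(2)/6, 3/4,sqrt(6 ), sqrt( 13), sqrt( 17 ),3*sqrt(2 ), sqrt( 19 ), sqrt ( 19 ) , 5.56 ]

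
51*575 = 29325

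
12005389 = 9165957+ 2839432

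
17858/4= 8929/2 = 4464.50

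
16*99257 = 1588112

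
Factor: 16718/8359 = 2 = 2^1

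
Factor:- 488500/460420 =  - 24425/23021= - 5^2*977^1*23021^(  -  1)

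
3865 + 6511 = 10376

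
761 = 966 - 205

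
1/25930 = 1/25930 = 0.00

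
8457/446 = 18 + 429/446= 18.96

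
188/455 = 188/455 =0.41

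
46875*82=3843750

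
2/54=1/27 = 0.04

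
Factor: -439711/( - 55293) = 3^( - 1 ) * 7^(-1 ) * 167^1 = 167/21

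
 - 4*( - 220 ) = 880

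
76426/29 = 76426/29 = 2635.38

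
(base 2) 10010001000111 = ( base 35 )7kc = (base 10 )9287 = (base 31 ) 9KI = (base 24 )G2N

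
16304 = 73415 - 57111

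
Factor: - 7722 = - 2^1 * 3^3 * 11^1*13^1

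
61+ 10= 71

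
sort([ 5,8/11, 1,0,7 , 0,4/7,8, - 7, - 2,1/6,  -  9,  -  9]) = [-9, - 9,  -  7,  -  2,  0,0,1/6, 4/7 , 8/11,1, 5 , 7 , 8]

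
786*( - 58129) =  - 45689394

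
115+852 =967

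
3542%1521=500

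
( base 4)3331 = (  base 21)c1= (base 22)bb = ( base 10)253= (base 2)11111101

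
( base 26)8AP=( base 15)1A48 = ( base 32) 5ht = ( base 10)5693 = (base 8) 13075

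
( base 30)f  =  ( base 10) 15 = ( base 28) F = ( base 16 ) f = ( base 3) 120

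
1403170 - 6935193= - 5532023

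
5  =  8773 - 8768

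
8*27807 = 222456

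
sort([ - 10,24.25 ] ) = [ - 10,24.25 ]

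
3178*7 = 22246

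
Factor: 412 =2^2*103^1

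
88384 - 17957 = 70427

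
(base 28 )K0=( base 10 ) 560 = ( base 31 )I2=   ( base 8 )1060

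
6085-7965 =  - 1880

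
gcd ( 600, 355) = 5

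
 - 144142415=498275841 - 642418256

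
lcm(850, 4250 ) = 4250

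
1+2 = 3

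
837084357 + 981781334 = 1818865691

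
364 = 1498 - 1134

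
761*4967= 3779887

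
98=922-824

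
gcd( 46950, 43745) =5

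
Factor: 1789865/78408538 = 2^( - 1)*5^1*7^1*11^1*13^( - 1)*673^( - 1)*4481^( - 1)*4649^1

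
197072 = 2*98536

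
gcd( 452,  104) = 4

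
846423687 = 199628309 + 646795378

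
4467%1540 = 1387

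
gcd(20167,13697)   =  1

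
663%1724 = 663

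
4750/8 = 2375/4 = 593.75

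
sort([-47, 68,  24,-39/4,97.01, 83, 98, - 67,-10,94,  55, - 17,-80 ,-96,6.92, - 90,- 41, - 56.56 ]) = [ - 96, - 90, - 80, - 67, - 56.56, - 47, - 41,-17, - 10, - 39/4,  6.92,24, 55,68,83,94,97.01,98] 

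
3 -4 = -1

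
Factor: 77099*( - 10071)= -776464029  =  - 3^3*11^1*43^1 * 163^1*373^1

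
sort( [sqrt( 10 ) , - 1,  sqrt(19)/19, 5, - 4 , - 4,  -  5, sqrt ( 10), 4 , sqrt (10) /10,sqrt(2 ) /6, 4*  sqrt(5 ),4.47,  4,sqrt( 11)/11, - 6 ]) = [ - 6,-5 , - 4,-4, - 1, sqrt ( 19)/19,sqrt( 2 )/6, sqrt(11)/11 , sqrt ( 10 )/10,  sqrt(10 ),sqrt( 10 ), 4,4,4.47, 5, 4*sqrt( 5 )]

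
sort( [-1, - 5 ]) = [ - 5,-1]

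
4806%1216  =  1158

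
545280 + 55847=601127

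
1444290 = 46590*31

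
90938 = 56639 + 34299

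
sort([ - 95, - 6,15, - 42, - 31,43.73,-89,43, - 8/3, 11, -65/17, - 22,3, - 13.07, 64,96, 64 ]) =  [ - 95 ,- 89,-42,-31,-22, - 13.07, - 6, - 65/17,-8/3,3,11,15, 43, 43.73,64,  64,96 ] 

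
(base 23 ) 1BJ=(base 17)2d2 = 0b1100100001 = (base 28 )10H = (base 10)801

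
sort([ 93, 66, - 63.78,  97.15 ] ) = [-63.78 , 66 , 93, 97.15]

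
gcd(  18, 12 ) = 6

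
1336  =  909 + 427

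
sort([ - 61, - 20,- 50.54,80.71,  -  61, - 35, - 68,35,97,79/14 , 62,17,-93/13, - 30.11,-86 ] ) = [ - 86,  -  68, - 61, -61 ,-50.54,-35,  -  30.11, - 20 , - 93/13,79/14, 17,35,62, 80.71, 97 ] 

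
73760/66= 1117 + 19/33= 1117.58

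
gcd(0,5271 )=5271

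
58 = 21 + 37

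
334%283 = 51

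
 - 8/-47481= 8/47481 = 0.00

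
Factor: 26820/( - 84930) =-2^1*3^1*19^( -1 ) =- 6/19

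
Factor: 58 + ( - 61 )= - 3 = - 3^1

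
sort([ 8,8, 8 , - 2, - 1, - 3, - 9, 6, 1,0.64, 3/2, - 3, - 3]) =[  -  9 , - 3, - 3, - 3, - 2 , - 1,0.64, 1,3/2, 6 , 8 , 8, 8]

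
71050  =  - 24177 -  - 95227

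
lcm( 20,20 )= 20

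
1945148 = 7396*263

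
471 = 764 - 293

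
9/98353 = 9/98353 = 0.00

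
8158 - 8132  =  26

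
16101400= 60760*265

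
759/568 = 1  +  191/568= 1.34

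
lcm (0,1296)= 0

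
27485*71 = 1951435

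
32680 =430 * 76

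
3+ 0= 3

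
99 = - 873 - - 972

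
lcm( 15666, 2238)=15666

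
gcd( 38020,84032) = 4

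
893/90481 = 893/90481 =0.01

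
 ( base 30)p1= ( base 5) 11001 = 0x2EF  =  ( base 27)10m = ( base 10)751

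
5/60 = 1/12 = 0.08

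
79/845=79/845  =  0.09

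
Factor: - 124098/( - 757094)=3^1 *43^1*787^(  -  1 ) = 129/787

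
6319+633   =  6952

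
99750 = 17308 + 82442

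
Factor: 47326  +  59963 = 3^2 * 7^1*13^1*131^1 = 107289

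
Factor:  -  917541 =- 3^3*17^1*1999^1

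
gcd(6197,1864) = 1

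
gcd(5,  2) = 1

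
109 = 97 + 12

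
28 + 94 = 122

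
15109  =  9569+5540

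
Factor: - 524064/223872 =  - 103/44 = -2^( - 2 ) * 11^(-1) * 103^1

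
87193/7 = 87193/7 = 12456.14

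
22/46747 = 22/46747 = 0.00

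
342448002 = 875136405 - 532688403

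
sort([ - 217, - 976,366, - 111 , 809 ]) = [ - 976, - 217, - 111, 366, 809]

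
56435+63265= 119700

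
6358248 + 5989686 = 12347934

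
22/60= 11/30=0.37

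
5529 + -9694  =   - 4165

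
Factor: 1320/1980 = 2^1*3^( - 1 ) = 2/3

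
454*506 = 229724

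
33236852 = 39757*836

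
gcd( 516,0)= 516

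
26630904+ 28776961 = 55407865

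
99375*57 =5664375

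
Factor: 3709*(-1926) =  - 7143534 = -  2^1*3^2*107^1*3709^1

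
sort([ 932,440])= [440,  932 ]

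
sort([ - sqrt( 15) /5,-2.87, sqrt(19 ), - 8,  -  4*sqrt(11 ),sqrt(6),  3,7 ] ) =[ - 4*sqrt(11 ), - 8, -2.87, - sqrt(15)/5 , sqrt(6),3 , sqrt(19), 7 ]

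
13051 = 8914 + 4137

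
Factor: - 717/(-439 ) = 3^1*239^1*439^ ( - 1)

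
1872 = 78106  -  76234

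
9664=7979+1685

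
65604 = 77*852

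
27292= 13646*2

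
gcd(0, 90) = 90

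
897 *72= 64584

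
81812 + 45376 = 127188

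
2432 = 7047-4615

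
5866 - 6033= - 167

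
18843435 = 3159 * 5965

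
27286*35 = 955010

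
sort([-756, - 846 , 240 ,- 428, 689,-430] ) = [ - 846,-756,- 430 ,-428,240,  689]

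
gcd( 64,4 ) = 4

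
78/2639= 6/203 =0.03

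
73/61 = 1 + 12/61 =1.20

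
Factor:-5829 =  - 3^1*29^1*67^1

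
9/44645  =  9/44645 = 0.00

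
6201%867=132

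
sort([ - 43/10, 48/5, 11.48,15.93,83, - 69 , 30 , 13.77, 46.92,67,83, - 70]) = [ - 70,  -  69, - 43/10, 48/5, 11.48, 13.77, 15.93, 30, 46.92, 67,83,83 ] 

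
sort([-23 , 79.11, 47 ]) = [-23,  47, 79.11]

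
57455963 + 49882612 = 107338575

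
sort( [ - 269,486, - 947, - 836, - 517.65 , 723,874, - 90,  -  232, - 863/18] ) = [ -947, - 836,-517.65, - 269, - 232, -90, - 863/18,486, 723 , 874 ]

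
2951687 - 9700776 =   -  6749089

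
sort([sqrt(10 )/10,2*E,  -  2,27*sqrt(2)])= [ - 2, sqrt(10)/10,2*E , 27*sqrt( 2) ]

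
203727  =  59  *3453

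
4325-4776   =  -451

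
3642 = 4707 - 1065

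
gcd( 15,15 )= 15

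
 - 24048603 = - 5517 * 4359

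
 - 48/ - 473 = 48/473 = 0.10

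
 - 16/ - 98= 8/49 = 0.16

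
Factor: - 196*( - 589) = 2^2 *7^2* 19^1 * 31^1= 115444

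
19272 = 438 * 44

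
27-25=2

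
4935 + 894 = 5829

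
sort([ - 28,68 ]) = [ - 28 , 68] 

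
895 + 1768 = 2663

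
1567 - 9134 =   -  7567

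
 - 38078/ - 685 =38078/685   =  55.59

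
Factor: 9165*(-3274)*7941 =  -  238279313610 = - 2^1*3^2 * 5^1*13^1*47^1*1637^1*2647^1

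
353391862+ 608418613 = 961810475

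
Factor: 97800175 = 5^2*11^1 * 229^1*1553^1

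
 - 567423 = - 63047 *9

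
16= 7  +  9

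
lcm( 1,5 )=5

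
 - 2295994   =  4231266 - 6527260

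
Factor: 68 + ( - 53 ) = 3^1  *  5^1 = 15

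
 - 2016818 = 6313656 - 8330474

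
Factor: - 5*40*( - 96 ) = 19200 = 2^8*3^1*5^2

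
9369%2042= 1201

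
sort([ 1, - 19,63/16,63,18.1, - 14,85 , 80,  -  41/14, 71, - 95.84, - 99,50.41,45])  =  [ - 99, - 95.84, - 19, - 14,-41/14,1, 63/16,  18.1,  45, 50.41, 63, 71,80,  85] 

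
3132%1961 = 1171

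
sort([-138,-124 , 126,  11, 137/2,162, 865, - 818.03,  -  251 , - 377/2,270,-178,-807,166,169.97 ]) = [- 818.03, - 807, - 251,-377/2,  -  178,  -  138, - 124 , 11 , 137/2, 126, 162,  166,169.97,270, 865] 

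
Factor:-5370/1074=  -5^1 = -5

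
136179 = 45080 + 91099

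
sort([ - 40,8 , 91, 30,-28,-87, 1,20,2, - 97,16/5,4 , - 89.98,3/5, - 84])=[-97, - 89.98, - 87, - 84, - 40, - 28, 3/5,1,2, 16/5,  4, 8, 20, 30 , 91] 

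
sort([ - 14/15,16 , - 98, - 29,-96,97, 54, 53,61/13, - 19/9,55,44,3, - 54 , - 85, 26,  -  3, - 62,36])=[ -98, - 96,-85, - 62,-54, - 29, - 3, - 19/9, - 14/15, 3,61/13,16 , 26, 36,44,53,54, 55,97] 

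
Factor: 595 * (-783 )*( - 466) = 217102410= 2^1 * 3^3 * 5^1*7^1  *17^1 * 29^1*233^1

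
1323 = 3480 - 2157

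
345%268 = 77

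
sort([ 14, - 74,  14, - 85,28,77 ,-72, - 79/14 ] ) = [-85, - 74, - 72, - 79/14 , 14 , 14, 28, 77 ]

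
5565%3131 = 2434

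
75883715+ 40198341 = 116082056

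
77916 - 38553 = 39363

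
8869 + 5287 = 14156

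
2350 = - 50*( -47) 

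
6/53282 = 3/26641 =0.00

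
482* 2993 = 1442626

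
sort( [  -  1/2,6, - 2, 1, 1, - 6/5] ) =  [ - 2, -6/5, - 1/2,1,1,6 ] 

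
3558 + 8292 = 11850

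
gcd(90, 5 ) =5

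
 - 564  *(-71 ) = 40044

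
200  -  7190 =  - 6990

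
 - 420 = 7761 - 8181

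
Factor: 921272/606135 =2^3 * 3^( - 1 ) * 5^(  -  1 ) * 11^1 * 17^ ( - 1 )*19^2*29^1*2377^( - 1)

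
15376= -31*( -496 ) 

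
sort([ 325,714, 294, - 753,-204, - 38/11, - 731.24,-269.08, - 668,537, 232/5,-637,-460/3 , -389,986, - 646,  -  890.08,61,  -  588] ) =[ - 890.08, - 753, - 731.24,-668,  -  646, - 637, - 588, - 389,-269.08,  -  204, - 460/3, - 38/11,232/5,  61, 294, 325, 537, 714, 986] 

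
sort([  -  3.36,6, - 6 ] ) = [ - 6, - 3.36, 6] 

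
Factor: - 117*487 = -56979 =- 3^2*13^1 * 487^1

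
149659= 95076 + 54583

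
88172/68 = 22043/17=1296.65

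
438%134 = 36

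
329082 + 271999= 601081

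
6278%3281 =2997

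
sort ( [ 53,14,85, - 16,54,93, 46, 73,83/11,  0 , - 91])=[ - 91, - 16, 0,83/11, 14,46,  53 , 54,73,  85, 93]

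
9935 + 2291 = 12226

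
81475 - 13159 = 68316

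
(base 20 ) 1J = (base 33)16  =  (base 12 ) 33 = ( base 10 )39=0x27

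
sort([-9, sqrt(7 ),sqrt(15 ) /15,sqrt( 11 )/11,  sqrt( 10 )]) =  [ - 9, sqrt(15)/15,sqrt(11)/11 , sqrt(7) , sqrt(10 )]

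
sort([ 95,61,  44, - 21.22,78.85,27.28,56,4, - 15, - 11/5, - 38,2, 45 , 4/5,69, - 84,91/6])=[ - 84, - 38, - 21.22, - 15, - 11/5,4/5,  2 , 4, 91/6,27.28, 44, 45,56, 61,69,78.85,95 ]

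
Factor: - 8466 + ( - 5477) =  - 13943 = - 73^1*191^1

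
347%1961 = 347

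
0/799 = 0 = 0.00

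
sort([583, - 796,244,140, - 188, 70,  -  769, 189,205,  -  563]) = [ - 796, - 769, - 563, - 188 , 70, 140, 189,205, 244,583]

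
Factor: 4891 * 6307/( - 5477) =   -  7^1* 17^1 * 53^1*67^1*73^1  *  5477^(-1)=-30847537/5477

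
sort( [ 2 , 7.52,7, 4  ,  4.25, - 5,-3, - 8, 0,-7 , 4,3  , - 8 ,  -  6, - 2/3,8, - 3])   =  [ - 8,-8, - 7, - 6, - 5, - 3, - 3,- 2/3,0 , 2, 3,4,4,4.25,7, 7.52,  8]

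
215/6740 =43/1348=0.03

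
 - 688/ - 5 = 688/5 = 137.60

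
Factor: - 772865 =- 5^1*154573^1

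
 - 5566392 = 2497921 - 8064313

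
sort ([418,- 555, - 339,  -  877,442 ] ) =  [ - 877, - 555, - 339,418,442]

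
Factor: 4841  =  47^1*103^1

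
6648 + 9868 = 16516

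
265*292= 77380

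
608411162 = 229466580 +378944582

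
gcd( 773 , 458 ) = 1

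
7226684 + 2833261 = 10059945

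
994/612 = 497/306=1.62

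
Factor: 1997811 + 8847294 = 10845105 = 3^1*5^1*19^1*38053^1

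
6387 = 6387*1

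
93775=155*605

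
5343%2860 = 2483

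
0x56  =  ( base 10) 86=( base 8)126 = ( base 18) 4e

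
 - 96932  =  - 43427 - 53505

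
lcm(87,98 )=8526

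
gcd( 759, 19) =1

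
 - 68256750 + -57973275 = - 126230025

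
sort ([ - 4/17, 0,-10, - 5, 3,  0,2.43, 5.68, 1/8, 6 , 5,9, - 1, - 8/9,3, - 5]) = [  -  10, - 5, - 5, - 1, - 8/9,-4/17, 0, 0, 1/8, 2.43, 3, 3,5, 5.68, 6 , 9 ]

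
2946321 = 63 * 46767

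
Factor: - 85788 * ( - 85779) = 7358808852 = 2^2*3^7*353^1*2383^1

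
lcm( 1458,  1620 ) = 14580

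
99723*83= 8277009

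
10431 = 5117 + 5314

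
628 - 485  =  143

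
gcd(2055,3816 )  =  3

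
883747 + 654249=1537996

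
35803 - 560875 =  - 525072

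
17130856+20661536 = 37792392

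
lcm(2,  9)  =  18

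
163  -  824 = -661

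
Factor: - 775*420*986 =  - 320943000  =  - 2^3*3^1*5^3*7^1*17^1 * 29^1*31^1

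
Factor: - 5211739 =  - 13^1 * 400903^1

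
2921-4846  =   - 1925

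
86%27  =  5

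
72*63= 4536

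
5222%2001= 1220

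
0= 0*75254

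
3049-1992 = 1057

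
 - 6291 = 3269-9560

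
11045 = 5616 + 5429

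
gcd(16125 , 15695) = 215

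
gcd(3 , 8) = 1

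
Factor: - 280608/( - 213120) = 2^( - 2 )*3^ ( - 1)*5^( - 1) * 79^1 = 79/60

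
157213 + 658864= 816077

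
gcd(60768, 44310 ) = 1266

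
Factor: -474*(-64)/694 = 2^6 *3^1*  79^1*347^( -1) = 15168/347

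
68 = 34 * 2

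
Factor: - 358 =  - 2^1*179^1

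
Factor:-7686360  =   - 2^3*3^3*5^1 * 11^1 * 647^1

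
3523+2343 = 5866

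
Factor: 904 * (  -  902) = -2^4*11^1 * 41^1*113^1 = - 815408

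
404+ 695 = 1099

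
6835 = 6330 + 505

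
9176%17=13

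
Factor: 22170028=2^2*5542507^1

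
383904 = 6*63984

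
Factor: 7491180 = 2^2*3^1*5^1*124853^1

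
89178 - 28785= 60393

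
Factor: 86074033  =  5407^1 * 15919^1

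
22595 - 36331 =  - 13736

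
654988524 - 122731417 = 532257107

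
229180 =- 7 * ( - 32740)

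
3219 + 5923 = 9142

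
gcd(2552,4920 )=8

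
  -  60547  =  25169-85716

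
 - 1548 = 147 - 1695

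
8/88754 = 4/44377 = 0.00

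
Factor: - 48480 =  - 2^5*3^1*5^1*101^1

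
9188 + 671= 9859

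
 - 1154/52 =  - 577/26 = -22.19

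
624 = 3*208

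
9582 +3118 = 12700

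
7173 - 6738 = 435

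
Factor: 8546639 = 23^1  *181^1*2053^1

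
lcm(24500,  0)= 0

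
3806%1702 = 402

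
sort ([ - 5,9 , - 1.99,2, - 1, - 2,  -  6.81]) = [ - 6.81 , - 5  , - 2, - 1.99, - 1, 2,  9 ]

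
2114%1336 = 778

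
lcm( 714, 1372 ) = 69972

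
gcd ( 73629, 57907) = 1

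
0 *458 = 0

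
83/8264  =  83/8264  =  0.01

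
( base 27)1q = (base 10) 53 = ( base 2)110101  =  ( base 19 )2F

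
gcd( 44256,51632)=7376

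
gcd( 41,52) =1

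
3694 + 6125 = 9819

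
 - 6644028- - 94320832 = 87676804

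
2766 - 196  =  2570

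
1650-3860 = - 2210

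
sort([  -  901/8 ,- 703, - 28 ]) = [-703,  -  901/8,-28 ] 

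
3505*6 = 21030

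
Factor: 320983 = 13^1*24691^1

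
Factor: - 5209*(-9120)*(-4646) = -220713247680 = -2^6*3^1*5^1*19^1*23^1*101^1*5209^1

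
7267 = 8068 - 801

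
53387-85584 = -32197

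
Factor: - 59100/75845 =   -  2^2 * 3^1*5^1*7^( - 1)*11^( - 1) = -60/77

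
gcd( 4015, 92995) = 5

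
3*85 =255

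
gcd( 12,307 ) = 1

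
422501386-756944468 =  - 334443082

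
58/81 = 58/81 =0.72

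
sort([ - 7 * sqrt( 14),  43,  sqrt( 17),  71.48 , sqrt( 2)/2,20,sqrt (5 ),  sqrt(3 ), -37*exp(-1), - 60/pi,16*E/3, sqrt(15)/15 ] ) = [ - 7*sqrt(14 ), - 60/pi, - 37 * exp( - 1 ), sqrt(15 ) /15,sqrt(2)/2,sqrt( 3),sqrt(5), sqrt( 17 ),  16 * E/3,  20, 43, 71.48]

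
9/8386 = 9/8386=0.00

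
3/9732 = 1/3244 =0.00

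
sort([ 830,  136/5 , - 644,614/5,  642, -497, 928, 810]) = [ - 644,-497, 136/5,614/5, 642, 810, 830,928 ] 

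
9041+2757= 11798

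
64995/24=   21665/8 = 2708.12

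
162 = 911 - 749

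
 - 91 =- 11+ - 80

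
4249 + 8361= 12610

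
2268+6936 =9204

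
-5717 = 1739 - 7456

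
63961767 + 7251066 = 71212833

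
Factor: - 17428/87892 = - 7^( - 1)*43^(-1)*73^( - 1)*4357^1 = - 4357/21973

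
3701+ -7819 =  - 4118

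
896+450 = 1346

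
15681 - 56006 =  - 40325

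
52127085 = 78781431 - 26654346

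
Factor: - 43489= - 157^1*277^1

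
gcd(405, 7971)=3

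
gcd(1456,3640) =728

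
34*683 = 23222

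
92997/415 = 224 + 37/415 = 224.09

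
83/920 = 83/920  =  0.09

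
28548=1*28548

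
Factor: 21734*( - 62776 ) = -2^4 * 7^1*19^1*59^1*10867^1  =  - 1364373584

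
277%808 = 277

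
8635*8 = 69080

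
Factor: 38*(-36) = -2^3*3^2*19^1 = - 1368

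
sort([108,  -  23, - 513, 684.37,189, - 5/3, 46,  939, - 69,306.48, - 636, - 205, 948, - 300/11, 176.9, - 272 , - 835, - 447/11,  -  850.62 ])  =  [ - 850.62,-835,-636,  -  513, - 272, - 205,-69, - 447/11, - 300/11, - 23,-5/3, 46, 108, 176.9, 189, 306.48,  684.37,939, 948]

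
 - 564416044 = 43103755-607519799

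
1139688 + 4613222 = 5752910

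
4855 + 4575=9430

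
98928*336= 33239808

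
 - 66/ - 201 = 22/67 =0.33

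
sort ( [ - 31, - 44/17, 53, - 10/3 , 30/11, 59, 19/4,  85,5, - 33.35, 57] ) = [-33.35,-31, - 10/3, - 44/17,30/11 , 19/4,5,53, 57, 59,85] 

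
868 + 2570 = 3438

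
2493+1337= 3830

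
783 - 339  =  444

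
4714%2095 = 524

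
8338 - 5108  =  3230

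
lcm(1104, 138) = 1104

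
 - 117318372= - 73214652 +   -  44103720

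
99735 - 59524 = 40211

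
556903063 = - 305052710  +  861955773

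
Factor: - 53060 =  - 2^2*5^1 * 7^1*379^1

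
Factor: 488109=3^1*162703^1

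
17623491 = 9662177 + 7961314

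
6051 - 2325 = 3726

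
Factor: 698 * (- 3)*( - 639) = 2^1*3^3*71^1*349^1= 1338066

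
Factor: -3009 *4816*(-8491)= 2^4*3^1*7^2*17^1*43^1 * 59^1 * 1213^1  =  123046001904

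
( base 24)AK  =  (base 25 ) aa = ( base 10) 260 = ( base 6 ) 1112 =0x104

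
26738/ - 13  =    -  26738/13 = - 2056.77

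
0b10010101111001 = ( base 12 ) 5675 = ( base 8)22571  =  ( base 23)i32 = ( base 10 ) 9593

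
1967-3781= - 1814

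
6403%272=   147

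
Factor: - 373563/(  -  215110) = 2^( - 1)*  3^2*5^( - 1)*7^( - 2)*439^( - 1) * 41507^1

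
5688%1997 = 1694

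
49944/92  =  12486/23 = 542.87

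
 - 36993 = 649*(  -  57 ) 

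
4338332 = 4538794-200462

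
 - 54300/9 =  - 18100/3=-6033.33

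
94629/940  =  100 + 629/940= 100.67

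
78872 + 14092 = 92964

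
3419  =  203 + 3216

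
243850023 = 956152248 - 712302225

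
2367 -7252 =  - 4885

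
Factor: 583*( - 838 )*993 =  - 2^1*3^1*11^1*53^1 * 331^1*419^1 =- 485134122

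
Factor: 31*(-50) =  - 2^1*5^2*31^1  =  -  1550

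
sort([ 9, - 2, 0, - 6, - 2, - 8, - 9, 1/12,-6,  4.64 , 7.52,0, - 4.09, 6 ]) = [- 9, - 8, - 6, - 6, - 4.09, - 2,  -  2, 0,0,1/12 , 4.64, 6, 7.52, 9]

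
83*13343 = 1107469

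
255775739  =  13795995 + 241979744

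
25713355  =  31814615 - 6101260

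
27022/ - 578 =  - 13511/289  =  - 46.75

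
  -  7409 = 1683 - 9092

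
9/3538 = 9/3538 = 0.00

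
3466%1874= 1592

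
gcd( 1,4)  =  1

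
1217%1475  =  1217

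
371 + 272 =643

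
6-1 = 5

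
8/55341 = 8/55341 = 0.00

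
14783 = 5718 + 9065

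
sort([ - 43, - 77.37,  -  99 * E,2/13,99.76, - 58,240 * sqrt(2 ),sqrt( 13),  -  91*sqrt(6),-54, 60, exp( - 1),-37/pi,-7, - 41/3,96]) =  [ - 99*E,- 91*sqrt(6 ), - 77.37,  -  58 ,-54,-43,-41/3, - 37/pi,-7 , 2/13,exp( - 1 ), sqrt( 13),60,96,99.76,240 * sqrt ( 2)]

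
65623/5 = 65623/5 = 13124.60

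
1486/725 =1486/725 = 2.05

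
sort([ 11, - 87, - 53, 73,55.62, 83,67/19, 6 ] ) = [ - 87, - 53,67/19,  6,11,55.62, 73,83 ]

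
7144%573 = 268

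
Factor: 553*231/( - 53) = - 127743/53 = - 3^1*7^2*11^1*53^( -1)*79^1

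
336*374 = 125664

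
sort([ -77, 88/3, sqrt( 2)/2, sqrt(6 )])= [- 77, sqrt(2) /2, sqrt( 6),88/3]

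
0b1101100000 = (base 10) 864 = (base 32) R0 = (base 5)11424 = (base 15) 3C9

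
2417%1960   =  457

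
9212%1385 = 902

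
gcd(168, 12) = 12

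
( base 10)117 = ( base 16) 75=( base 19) 63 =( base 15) 7c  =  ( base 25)4h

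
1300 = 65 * 20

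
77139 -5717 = 71422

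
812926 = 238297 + 574629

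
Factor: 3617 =3617^1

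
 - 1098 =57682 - 58780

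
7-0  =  7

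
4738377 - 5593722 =-855345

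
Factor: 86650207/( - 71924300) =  - 2^( - 2 )*5^ ( - 2 )*17^1*37^( - 1)*491^1*1483^1*2777^(  -  1 ) = - 12378601/10274900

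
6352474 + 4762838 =11115312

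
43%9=7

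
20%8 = 4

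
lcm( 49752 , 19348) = 348264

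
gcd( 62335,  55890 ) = 5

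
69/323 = 69/323= 0.21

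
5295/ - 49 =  - 109 + 46/49 = - 108.06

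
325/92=3+49/92 =3.53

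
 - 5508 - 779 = -6287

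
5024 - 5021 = 3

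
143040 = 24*5960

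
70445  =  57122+13323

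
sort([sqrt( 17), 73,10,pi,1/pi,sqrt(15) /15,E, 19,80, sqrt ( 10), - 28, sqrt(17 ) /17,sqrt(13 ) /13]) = [- 28, sqrt(17 )/17,sqrt( 15 )/15,sqrt( 13)/13, 1/pi,E,  pi,sqrt(10 ),sqrt (17), 10, 19,  73 , 80]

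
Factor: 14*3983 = 55762 = 2^1*7^2*569^1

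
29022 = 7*4146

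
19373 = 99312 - 79939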